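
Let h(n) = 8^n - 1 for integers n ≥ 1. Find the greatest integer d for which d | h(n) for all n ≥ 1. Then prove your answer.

d = 7

Computing the first values: h(1) = 7 and h(2) = 63; gcd(7, 63) = 7, so d ≤ 7.
We prove 7 | 8^n - 1 for all n ≥ 1 by induction on n.
Base step (n = 1): h(1) = 7 = 7·(1), so 7 | h(1).
Inductive step: suppose the statement holds for some k ≥ 1, i.e. 7 | h(k). Then
8^{k+1} − 1^{k+1} = 8·8^k − 1·1^k = 8·(8^k − 1^k) + (7)·1^k. The first term is divisible by 7 by the inductive hypothesis, and the second term (7)·1^k is divisible by 7 since 7 | 7. Hence 7 | h(k+1).
By induction, the statement is established for all n ≥ 1.
Therefore the largest such d is 7.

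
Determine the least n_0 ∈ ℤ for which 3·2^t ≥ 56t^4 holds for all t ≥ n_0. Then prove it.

n_0 = 23

At t = 22: 12582912 < 13118336, so the inequality fails and n_0 ≥ 23. We prove 3·2^t ≥ 56t^4 for all t ≥ 23.
When t = 23: 3·2^t = 25165824 and 56t^4 = 15671096, so 25165824 ≥ 15671096.
For the inductive step, assume it holds for an arbitrary j ≥ 23, so 3·2^j ≥ 56j^4.
Then 3·2^(j + 1) = 2·(3·2^j) ≥ 2·(56j^4).
Also, for j ≥ 23 we have 2·(56j^4) ≥ 56(j+1)^4, since 2 ≥ (1 + 1/j)^4 for all j ≥ 23.
Combining, 3·2^(j + 1) ≥ 56(j+1)^4.
Hence, by induction on t, the claim holds for every t ≥ 23.
Hence the smallest such n_0 is 23.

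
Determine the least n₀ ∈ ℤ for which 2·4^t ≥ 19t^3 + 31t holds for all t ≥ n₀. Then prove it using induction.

n₀ = 6

At t = 5: 2048 < 2530, so the inequality fails and n₀ ≥ 6. We prove 2·4^t ≥ 19t^3 + 31t for all t ≥ 6.
For the base case t = 6: 2·4^t = 8192 and 19t^3 + 31t = 4290, so 8192 ≥ 4290.
Inductive step: assume the claim holds for t = k, so 2·4^k ≥ 19k^3 + 31k.
Then 2·4^(k + 1) = 4·(2·4^k) ≥ 4·(19k^3 + 31k).
Also, for k ≥ 6 we have 4·(19k^3 + 31k) ≥ 19(k+1)^3 + 31(k+1), since 4·(19k^3 + 31k) − (19(k+1)^3 + 31(k+1)) = 57k^3 - 57k^2 + 36k - 50, which is nonnegative for all k ≥ 6.
Combining, 2·4^(k + 1) ≥ 19(k+1)^3 + 31(k+1).
Hence, by induction on t, the claim holds for every t ≥ 6.
Hence the smallest such n₀ is 6.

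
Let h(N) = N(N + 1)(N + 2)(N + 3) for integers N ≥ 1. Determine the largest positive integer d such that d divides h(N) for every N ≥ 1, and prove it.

Computing the first values: h(1) = 24 and h(2) = 120; gcd(24, 120) = 24, so d ≤ 24.
We prove 24 | N(N + 1)(N + 2)(N + 3) for all N ≥ 1 by induction on N.
Base step (N = 1): h(1) = 24 = 24·(1), so 24 | h(1).
Inductive step: suppose the statement holds for some r ≥ 1, i.e. 24 | h(r). Then
h(r+1) − h(r) = (r+1)·(r+2)·(r+3)·(r+4) − r·(r+1)·(r+2)·(r+3) = (r+1)·(r+2)·(r+3)·[(r+4) − r] = 4·(r+1)·(r+2)·(r+3). The product of 3 consecutive integers is divisible by (3)! = 6, so h(r+1) − h(r) is divisible by 4·6 = 24. By the inductive hypothesis 24 | h(r), hence 24 | h(r+1).
Hence, by induction on N, the claim holds for every N ≥ 1.
Therefore the largest such d is 24.

d = 24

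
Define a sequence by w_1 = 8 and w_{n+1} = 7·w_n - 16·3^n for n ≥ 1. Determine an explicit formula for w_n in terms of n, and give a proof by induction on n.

w_n = 4·3^n - 4·7^(n - 1)

Computing the first terms: w_1 = 8, w_2 = 8, w_3 = -88. This suggests w_n = 4·3^n - 4·7^(n - 1).
When n = 1: the formula gives 8 = 8 = w_1.
Inductive step: suppose the statement holds for some i ≥ 1, so w_i = 4·3^i - 4·7^(i - 1).
Then w_{i+1} = 7·w_i - 16·3^i = 7·(4·3^i - 4·7^(i - 1)) - 16·3^i = 4·3^(i + 1) - 4·7^i = 4·3^(i+1) - 4·7^((i+1) - 1),
which is the claimed formula at n = i+1.
By induction, the statement is established for all n ≥ 1.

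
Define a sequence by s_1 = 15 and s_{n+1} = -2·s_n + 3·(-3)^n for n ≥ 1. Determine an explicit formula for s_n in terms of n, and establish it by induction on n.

Computing the first terms: s_1 = 15, s_2 = -39, s_3 = 105. This suggests s_n = -3(-2)^n + (-3)^(n + 1).
For the base case n = 1: the formula gives 15 = 15 = s_1.
Suppose the result is true for n = k, so s_k = -3(-2)^k + (-3)^(k + 1).
Then s_{k+1} = -2·s_k + 3·(-3)^k = -2·(-3(-2)^k + (-3)^(k + 1)) + 3·(-3)^k = -3(-2)^(k + 1) + (-3)^(k + 2) = -3(-2)^(k+1) + (-3)^((k+1) + 1),
which is the claimed formula at n = k+1.
Hence, by induction on n, the claim holds for every n ≥ 1.

s_n = -3(-2)^n + (-3)^(n + 1)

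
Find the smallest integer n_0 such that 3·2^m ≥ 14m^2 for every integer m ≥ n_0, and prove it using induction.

At m = 8: 768 < 896, so the inequality fails and n_0 ≥ 9. We prove 3·2^m ≥ 14m^2 for all m ≥ 9.
When m = 9: 3·2^m = 1536 and 14m^2 = 1134, so 1536 ≥ 1134.
Suppose the result is true for m = r, so 3·2^r ≥ 14r^2.
Then 3·2^(r + 1) = 2·(3·2^r) ≥ 2·(14r^2).
Also, for r ≥ 9 we have 2·(14r^2) ≥ 14(r+1)^2, since 2 ≥ (1 + 1/r)^2 for all r ≥ 9.
Combining, 3·2^(r + 1) ≥ 14(r+1)^2.
By the principle of mathematical induction, the result holds for all m ≥ 9.
Hence the smallest such n_0 is 9.

n_0 = 9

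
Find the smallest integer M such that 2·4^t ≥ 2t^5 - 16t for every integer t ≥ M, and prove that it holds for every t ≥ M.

M = 8

At t = 7: 32768 < 33502, so the inequality fails and M ≥ 8. We prove 2·4^t ≥ 2t^5 - 16t for all t ≥ 8.
For the base case t = 8: 2·4^t = 131072 and 2t^5 - 16t = 65408, so 131072 ≥ 65408.
Inductive step: assume the claim holds for t = k, so 2·4^k ≥ 2k^5 - 16k.
Then 2·4^(k + 1) = 4·(2·4^k) ≥ 4·(2k^5 - 16k).
Also, for k ≥ 8 we have 4·(2k^5 - 16k) ≥ 2(k+1)^5 - 16(k+1), since 4·(2k^5 - 16k) − (2(k+1)^5 - 16(k+1)) = 6k^5 - 10k^4 - 20k^3 - 20k^2 - 58k + 14, which is nonnegative for all k ≥ 8.
Combining, 2·4^(k + 1) ≥ 2(k+1)^5 - 16(k+1).
Hence, by induction on t, the claim holds for every t ≥ 8.
Hence the smallest such M is 8.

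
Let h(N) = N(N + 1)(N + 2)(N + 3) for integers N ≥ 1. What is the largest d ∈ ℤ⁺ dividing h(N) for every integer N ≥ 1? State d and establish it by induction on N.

Computing the first values: h(1) = 24 and h(2) = 120; gcd(24, 120) = 24, so d ≤ 24.
We prove 24 | N(N + 1)(N + 2)(N + 3) for all N ≥ 1 by induction on N.
Base step (N = 1): h(1) = 24 = 24·(1), so 24 | h(1).
Suppose the result is true for N = j, i.e. 24 | h(j). Then
h(j+1) − h(j) = (j+1)·(j+2)·(j+3)·(j+4) − j·(j+1)·(j+2)·(j+3) = (j+1)·(j+2)·(j+3)·[(j+4) − j] = 4·(j+1)·(j+2)·(j+3). The product of 3 consecutive integers is divisible by (3)! = 6, so h(j+1) − h(j) is divisible by 4·6 = 24. By the inductive hypothesis 24 | h(j), hence 24 | h(j+1).
Hence, by induction on N, the claim holds for every N ≥ 1.
Therefore the largest such d is 24.

d = 24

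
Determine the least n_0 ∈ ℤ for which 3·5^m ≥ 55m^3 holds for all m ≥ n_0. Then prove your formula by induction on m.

n_0 = 5

At m = 4: 1875 < 3520, so the inequality fails and n_0 ≥ 5. We prove 3·5^m ≥ 55m^3 for all m ≥ 5.
Base case (m = 5): 3·5^m = 9375 and 55m^3 = 6875, so 9375 ≥ 6875.
Inductive step: assume the claim holds for m = r, so 3·5^r ≥ 55r^3.
Then 3·5^(r + 1) = 5·(3·5^r) ≥ 5·(55r^3).
Also, for r ≥ 5 we have 5·(55r^3) ≥ 55(r+1)^3, since 5 ≥ (1 + 1/r)^3 for all r ≥ 5.
Combining, 3·5^(r + 1) ≥ 55(r+1)^3.
Hence, by induction on m, the claim holds for every m ≥ 5.
Hence the smallest such n_0 is 5.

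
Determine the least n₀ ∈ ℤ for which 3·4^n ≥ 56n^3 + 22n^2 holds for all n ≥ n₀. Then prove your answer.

n₀ = 7

At n = 6: 12288 < 12888, so the inequality fails and n₀ ≥ 7. We prove 3·4^n ≥ 56n^3 + 22n^2 for all n ≥ 7.
Base step (n = 7): 3·4^n = 49152 and 56n^3 + 22n^2 = 20286, so 49152 ≥ 20286.
Inductive step: assume the claim holds for n = i, so 3·4^i ≥ 56i^3 + 22i^2.
Then 3·4^(i + 1) = 4·(3·4^i) ≥ 4·(56i^3 + 22i^2).
Also, for i ≥ 7 we have 4·(56i^3 + 22i^2) ≥ 56(i+1)^3 + 22(i+1)^2, since 4·(56i^3 + 22i^2) − (56(i+1)^3 + 22(i+1)^2) = 168i^3 - 102i^2 - 212i - 78, which is nonnegative for all i ≥ 7.
Combining, 3·4^(i + 1) ≥ 56(i+1)^3 + 22(i+1)^2.
This completes the induction.
Hence the smallest such n₀ is 7.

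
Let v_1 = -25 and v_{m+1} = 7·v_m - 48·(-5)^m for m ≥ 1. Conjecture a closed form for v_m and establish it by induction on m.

v_m = 4(-5)^m - 5·7^(m - 1)

Computing the first terms: v_1 = -25, v_2 = 65, v_3 = -745. This suggests v_m = 4(-5)^m - 5·7^(m - 1).
Base step (m = 1): the formula gives -25 = -25 = v_1.
Inductive step: suppose the statement holds for some r ≥ 1, so v_r = 4(-5)^r - 5·7^(r - 1).
Then v_{r+1} = 7·v_r - 48·(-5)^r = 7·(4(-5)^r - 5·7^(r - 1)) - 48·(-5)^r = 4(-5)^(r + 1) - 5·7^r = 4(-5)^(r+1) - 5·7^((r+1) - 1),
which is the claimed formula at m = r+1.
By the principle of mathematical induction, the result holds for all m ≥ 1.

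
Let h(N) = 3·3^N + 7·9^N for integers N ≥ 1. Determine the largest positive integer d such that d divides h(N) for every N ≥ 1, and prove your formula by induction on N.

Computing the first values: h(1) = 72 and h(2) = 594; gcd(72, 594) = 18, so d ≤ 18.
We prove 18 | 3·3^N + 7·9^N for all N ≥ 1 by induction on N.
When N = 1: h(1) = 72 = 18·(4), so 18 | h(1).
For the inductive step, assume it holds for an arbitrary m ≥ 1, i.e. 18 | h(m). Then
h(m+1) − 9·h(m) = (3·3^(m+1) + 7·9^(m+1)) − 9·(3·3^m + 7·9^m) = (3)·3^m·(3 − 9) = (-18)·3^m. Since 18 | h(m) by the inductive hypothesis, 18 | 9·h(m); and 18 | -18 since -18 = 18·-1. Therefore 18 | h(m+1).
This completes the induction.
Therefore the largest such d is 18.

d = 18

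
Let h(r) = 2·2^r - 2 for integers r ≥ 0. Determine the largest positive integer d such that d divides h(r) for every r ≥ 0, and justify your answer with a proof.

Computing the first values: h(0) = 0 and h(1) = 2; gcd(0, 2) = 2, so d ≤ 2.
We prove 2 | 2·2^r - 2 for all r ≥ 0 by induction on r.
Base step (r = 0): h(0) = 0 = 2·(0), so 2 | h(0).
Inductive step: suppose the statement holds for some m ≥ 0, i.e. 2 | h(m). Then
h(m+1) = 2·2^(m+1) - 2 = 2·(2·2^m - 2) + 2 = 2·h(m) + 2. The first term is divisible by 2 by the inductive hypothesis, and 2 is divisible by 2. Hence 2 | h(m+1).
This completes the induction.
Therefore the largest such d is 2.

d = 2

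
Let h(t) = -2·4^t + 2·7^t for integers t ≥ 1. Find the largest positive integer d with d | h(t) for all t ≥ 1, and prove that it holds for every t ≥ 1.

Computing the first values: h(1) = 6 and h(2) = 66; gcd(6, 66) = 6, so d ≤ 6.
We prove 6 | -2·4^t + 2·7^t for all t ≥ 1 by induction on t.
For the base case t = 1: h(1) = 6 = 6·(1), so 6 | h(1).
For the inductive step, assume it holds for an arbitrary m ≥ 1, i.e. 6 | h(m). Then
h(m+1) − 7·h(m) = (-2·4^(m+1) + 2·7^(m+1)) − 7·(-2·4^m + 2·7^m) = (-2)·4^m·(4 − 7) = (6)·4^m. Since 6 | h(m) by the inductive hypothesis, 6 | 7·h(m); and 6 | 6 since 6 = 6·1. Therefore 6 | h(m+1).
This completes the induction.
Therefore the largest such d is 6.

d = 6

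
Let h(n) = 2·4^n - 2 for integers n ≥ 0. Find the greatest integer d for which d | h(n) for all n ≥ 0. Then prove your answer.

d = 6

Computing the first values: h(0) = 0 and h(1) = 6; gcd(0, 6) = 6, so d ≤ 6.
We prove 6 | 2·4^n - 2 for all n ≥ 0 by induction on n.
Base step (n = 0): h(0) = 0 = 6·(0), so 6 | h(0).
Inductive step: suppose the statement holds for some p ≥ 0, i.e. 6 | h(p). Then
h(p+1) = 2·4^(p+1) - 2 = 4·(2·4^p - 2) + 6 = 4·h(p) + 6. The first term is divisible by 6 by the inductive hypothesis, and 6 is divisible by 6. Hence 6 | h(p+1).
By induction, the statement is established for all n ≥ 0.
Therefore the largest such d is 6.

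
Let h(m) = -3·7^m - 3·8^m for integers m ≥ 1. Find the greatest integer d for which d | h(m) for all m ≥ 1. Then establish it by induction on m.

Computing the first values: h(1) = -45 and h(2) = -339; gcd(-45, -339) = 3, so d ≤ 3.
We prove 3 | -3·7^m - 3·8^m for all m ≥ 1 by induction on m.
For the base case m = 1: h(1) = -45 = 3·(-15), so 3 | h(1).
Suppose the result is true for m = k, i.e. 3 | h(k). Then
h(k+1) − 8·h(k) = (-3·7^(k+1) - 3·8^(k+1)) − 8·(-3·7^k - 3·8^k) = (-3)·7^k·(7 − 8) = (3)·7^k. Since 3 | h(k) by the inductive hypothesis, 3 | 8·h(k); and 3 | 3 since 3 = 3·1. Therefore 3 | h(k+1).
This completes the induction.
Therefore the largest such d is 3.

d = 3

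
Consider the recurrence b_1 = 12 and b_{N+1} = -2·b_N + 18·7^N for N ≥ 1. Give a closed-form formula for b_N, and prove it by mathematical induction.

b_N = (-2)^N + 2·7^N

Computing the first terms: b_1 = 12, b_2 = 102, b_3 = 678. This suggests b_N = (-2)^N + 2·7^N.
For the base case N = 1: the formula gives 12 = 12 = b_1.
Inductive step: suppose the statement holds for some p ≥ 1, so b_p = (-2)^p + 2·7^p.
Then b_{p+1} = -2·b_p + 18·7^p = -2·((-2)^p + 2·7^p) + 18·7^p = (-2)^(p + 1) + 2·7^(p + 1),
which is the claimed formula at N = p+1.
Hence, by induction on N, the claim holds for every N ≥ 1.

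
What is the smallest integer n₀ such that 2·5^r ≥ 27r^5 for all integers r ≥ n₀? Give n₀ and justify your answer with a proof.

At r = 8: 781250 < 884736, so the inequality fails and n₀ ≥ 9. We prove 2·5^r ≥ 27r^5 for all r ≥ 9.
Base case (r = 9): 2·5^r = 3906250 and 27r^5 = 1594323, so 3906250 ≥ 1594323.
Inductive step: assume the claim holds for r = j, so 2·5^j ≥ 27j^5.
Then 2·5^(j + 1) = 5·(2·5^j) ≥ 5·(27j^5).
Also, for j ≥ 9 we have 5·(27j^5) ≥ 27(j+1)^5, since 5 ≥ (1 + 1/j)^5 for all j ≥ 9.
Combining, 2·5^(j + 1) ≥ 27(j+1)^5.
This completes the induction.
Hence the smallest such n₀ is 9.

n₀ = 9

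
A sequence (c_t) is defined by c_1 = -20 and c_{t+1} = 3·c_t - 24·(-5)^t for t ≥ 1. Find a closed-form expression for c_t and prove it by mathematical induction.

Computing the first terms: c_1 = -20, c_2 = 60, c_3 = -420. This suggests c_t = 3(-5)^t - 5·3^(t - 1).
When t = 1: the formula gives -20 = -20 = c_1.
Inductive step: assume the claim holds for t = r, so c_r = 3(-5)^r - 5·3^(r - 1).
Then c_{r+1} = 3·c_r - 24·(-5)^r = 3·(3(-5)^r - 5·3^(r - 1)) - 24·(-5)^r = 3(-5)^(r + 1) - 5·3^r = 3(-5)^(r+1) - 5·3^((r+1) - 1),
which is the claimed formula at t = r+1.
This completes the induction.

c_t = 3(-5)^t - 5·3^(t - 1)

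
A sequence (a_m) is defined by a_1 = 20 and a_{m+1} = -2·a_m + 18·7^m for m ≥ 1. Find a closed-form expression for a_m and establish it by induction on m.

Computing the first terms: a_1 = 20, a_2 = 86, a_3 = 710. This suggests a_m = -3(-2)^m + 2·7^m.
When m = 1: the formula gives 20 = 20 = a_1.
Inductive step: assume the claim holds for m = i, so a_i = -3(-2)^i + 2·7^i.
Then a_{i+1} = -2·a_i + 18·7^i = -2·(-3(-2)^i + 2·7^i) + 18·7^i = -3(-2)^(i + 1) + 2·7^(i + 1),
which is the claimed formula at m = i+1.
This completes the induction.

a_m = -3(-2)^m + 2·7^m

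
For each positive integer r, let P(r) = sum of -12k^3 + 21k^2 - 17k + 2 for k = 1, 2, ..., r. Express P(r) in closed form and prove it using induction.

We claim P(r) = -r(3r^3 - r^2 + r + 3) for all r ≥ 1.
For the base case r = 1: P(1) = -6, and the closed form gives -6. They agree.
Suppose the result is true for r = k, so P(k) = k(-3k^3 + k^2 - k - 3).
Then P(k+1) = P(k) + (-12k^3 - 15k^2 - 11k - 6) = (k(-3k^3 + k^2 - k - 3)) + (-12k^3 - 15k^2 - 11k - 6).
Simplifying, P(k+1) = -(k + 1)(3k^3 + 8k^2 + 8k + 6) = -(k+1)(3(k+1)^3 - (k+1)^2 + (k+1) + 3),
which is the closed form with r = k+1.
By induction, the statement is established for all r ≥ 1.

P(r) = -r(3r^3 - r^2 + r + 3)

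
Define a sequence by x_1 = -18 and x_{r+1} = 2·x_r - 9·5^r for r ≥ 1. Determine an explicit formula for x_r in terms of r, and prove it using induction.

x_r = -3·2^(r - 1) - 3·5^r

Computing the first terms: x_1 = -18, x_2 = -81, x_3 = -387. This suggests x_r = -3·2^(r - 1) - 3·5^r.
For the base case r = 1: the formula gives -18 = -18 = x_1.
Inductive step: assume the claim holds for r = i, so x_i = -3·2^(i - 1) - 3·5^i.
Then x_{i+1} = 2·x_i - 9·5^i = 2·(-3·2^(i - 1) - 3·5^i) - 9·5^i = -3·2^i - 3·5^(i + 1) = -3·2^((i+1) - 1) - 3·5^(i+1),
which is the claimed formula at r = i+1.
Hence, by induction on r, the claim holds for every r ≥ 1.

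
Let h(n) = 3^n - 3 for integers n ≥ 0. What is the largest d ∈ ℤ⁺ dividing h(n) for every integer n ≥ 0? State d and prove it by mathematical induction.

Computing the first values: h(0) = -2 and h(1) = 0; gcd(-2, 0) = 2, so d ≤ 2.
We prove 2 | 3^n - 3 for all n ≥ 0 by induction on n.
Base case (n = 0): h(0) = -2 = 2·(-1), so 2 | h(0).
Suppose the result is true for n = r, i.e. 2 | h(r). Then
h(r+1) = 3^(r+1) - 3 = 3·(3^r - 3) + 6 = 3·h(r) + 6. The first term is divisible by 2 by the inductive hypothesis, and 6 is divisible by 2. Hence 2 | h(r+1).
Hence, by induction on n, the claim holds for every n ≥ 0.
Therefore the largest such d is 2.

d = 2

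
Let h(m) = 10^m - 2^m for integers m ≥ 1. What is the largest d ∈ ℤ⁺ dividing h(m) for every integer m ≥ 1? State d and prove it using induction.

d = 8

Computing the first values: h(1) = 8 and h(2) = 96; gcd(8, 96) = 8, so d ≤ 8.
We prove 8 | 10^m - 2^m for all m ≥ 1 by induction on m.
Base step (m = 1): h(1) = 8 = 8·(1), so 8 | h(1).
Suppose the result is true for m = r, i.e. 8 | h(r). Then
10^{r+1} − 2^{r+1} = 10·10^r − 2·2^r = 10·(10^r − 2^r) + (8)·2^r. The first term is divisible by 8 by the inductive hypothesis, and the second term (8)·2^r is divisible by 8 since 8 | 8. Hence 8 | h(r+1).
This completes the induction.
Therefore the largest such d is 8.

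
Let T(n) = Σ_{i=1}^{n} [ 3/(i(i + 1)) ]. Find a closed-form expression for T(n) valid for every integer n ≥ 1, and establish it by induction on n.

T(n) = 3n/(n + 1)

We claim T(n) = 3n/(n + 1) for all n ≥ 1.
When n = 1: T(1) = 3/2, and the closed form gives 3/2. They agree.
Suppose the result is true for n = i, so T(i) = 3i/(i + 1).
Then T(i+1) = T(i) + (3/((i + 1)(i + 2))) = (3i/(i + 1)) + (3/((i + 1)(i + 2))).
Simplifying, T(i+1) = 3(i + 1)/(i + 2) = 3(i+1)/((i+1) + 1),
which is the closed form with n = i+1.
By induction, the statement is established for all n ≥ 1.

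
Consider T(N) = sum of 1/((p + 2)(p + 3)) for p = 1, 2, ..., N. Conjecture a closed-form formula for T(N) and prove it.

T(N) = N/(3(N + 3))

We claim T(N) = N/(3(N + 3)) for all N ≥ 1.
For the base case N = 1: T(1) = 1/12, and the closed form gives 1/12. They agree.
Suppose the result is true for N = p, so T(p) = p/(3(p + 3)).
Then T(p+1) = T(p) + (1/((p + 3)(p + 4))) = (p/(3(p + 3))) + (1/((p + 3)(p + 4))).
Simplifying, T(p+1) = (p + 1)/(3(p + 4)) = (p+1)/(3((p+1) + 3)),
which is the closed form with N = p+1.
By the principle of mathematical induction, the result holds for all N ≥ 1.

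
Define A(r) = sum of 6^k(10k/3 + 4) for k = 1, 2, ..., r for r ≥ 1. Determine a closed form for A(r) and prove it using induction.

We claim A(r) = 4·6^r(r + 1) - 4 for all r ≥ 1.
Base case (r = 1): A(1) = 44, and the closed form gives 44. They agree.
Inductive step: suppose the statement holds for some k ≥ 1, so A(k) = 4·6^k(k + 1) - 4.
Then A(k+1) = A(k) + (6^k(20k + 44)) = (4·6^k(k + 1) - 4) + (6^k(20k + 44)).
Simplifying, A(k+1) = 24·6^k·k + 48·6^k - 4 = 4·6^(k+1)((k+1) + 1) - 4,
which is the closed form with r = k+1.
Hence, by induction on r, the claim holds for every r ≥ 1.

A(r) = 4·6^r(r + 1) - 4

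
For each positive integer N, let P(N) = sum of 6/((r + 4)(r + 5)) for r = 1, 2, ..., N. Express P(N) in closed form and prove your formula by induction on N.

P(N) = 6N/(5(N + 5))

We claim P(N) = 6N/(5(N + 5)) for all N ≥ 1.
When N = 1: P(1) = 1/5, and the closed form gives 1/5. They agree.
Suppose the result is true for N = r, so P(r) = 6r/(5(r + 5)).
Then P(r+1) = P(r) + (6/((r + 5)(r + 6))) = (6r/(5(r + 5))) + (6/((r + 5)(r + 6))).
Simplifying, P(r+1) = 6(r + 1)/(5(r + 6)) = 6(r+1)/(5((r+1) + 5)),
which is the closed form with N = r+1.
By induction, the statement is established for all N ≥ 1.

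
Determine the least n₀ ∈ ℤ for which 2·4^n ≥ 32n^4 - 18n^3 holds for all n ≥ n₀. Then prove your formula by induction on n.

n₀ = 8

At n = 7: 32768 < 70658, so the inequality fails and n₀ ≥ 8. We prove 2·4^n ≥ 32n^4 - 18n^3 for all n ≥ 8.
Base case (n = 8): 2·4^n = 131072 and 32n^4 - 18n^3 = 121856, so 131072 ≥ 121856.
For the inductive step, assume it holds for an arbitrary j ≥ 8, so 2·4^j ≥ 32j^4 - 18j^3.
Then 2·4^(j + 1) = 4·(2·4^j) ≥ 4·(32j^4 - 18j^3).
Also, for j ≥ 8 we have 4·(32j^4 - 18j^3) ≥ 32(j+1)^4 - 18(j+1)^3, since 4·(32j^4 - 18j^3) − (32(j+1)^4 - 18(j+1)^3) = 96j^4 - 182j^3 - 138j^2 - 74j - 14, which is nonnegative for all j ≥ 8.
Combining, 2·4^(j + 1) ≥ 32(j+1)^4 - 18(j+1)^3.
Hence, by induction on n, the claim holds for every n ≥ 8.
Hence the smallest such n₀ is 8.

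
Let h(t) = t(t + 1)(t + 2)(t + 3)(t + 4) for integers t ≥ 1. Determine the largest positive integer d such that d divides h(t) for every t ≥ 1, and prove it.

Computing the first values: h(1) = 120 and h(2) = 720; gcd(120, 720) = 120, so d ≤ 120.
We prove 120 | t(t + 1)(t + 2)(t + 3)(t + 4) for all t ≥ 1 by induction on t.
When t = 1: h(1) = 120 = 120·(1), so 120 | h(1).
Inductive step: assume the claim holds for t = i, i.e. 120 | h(i). Then
h(i+1) − h(i) = (i+1)·(i+2)·(i+3)·(i+4)·(i+5) − i·(i+1)·(i+2)·(i+3)·(i+4) = (i+1)·(i+2)·(i+3)·(i+4)·[(i+5) − i] = 5·(i+1)·(i+2)·(i+3)·(i+4). The product of 4 consecutive integers is divisible by (4)! = 24, so h(i+1) − h(i) is divisible by 5·24 = 120. By the inductive hypothesis 120 | h(i), hence 120 | h(i+1).
By induction, the statement is established for all t ≥ 1.
Therefore the largest such d is 120.

d = 120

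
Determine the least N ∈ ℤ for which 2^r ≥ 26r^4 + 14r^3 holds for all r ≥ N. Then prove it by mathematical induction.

At r = 22: 4194304 < 6239728, so the inequality fails and N ≥ 23. We prove 2^r ≥ 26r^4 + 14r^3 for all r ≥ 23.
For the base case r = 23: 2^r = 8388608 and 26r^4 + 14r^3 = 7446204, so 8388608 ≥ 7446204.
Inductive step: assume the claim holds for r = p, so 2^p ≥ 26p^4 + 14p^3.
Then 2^(p + 1) = 2·(2^p) ≥ 2·(26p^4 + 14p^3).
Also, for p ≥ 23 we have 2·(26p^4 + 14p^3) ≥ 26(p+1)^4 + 14(p+1)^3, since 2·(26p^4 + 14p^3) − (26(p+1)^4 + 14(p+1)^3) = 26p^4 - 90p^3 - 198p^2 - 146p - 40, which is nonnegative for all p ≥ 23.
Combining, 2^(p + 1) ≥ 26(p+1)^4 + 14(p+1)^3.
By the principle of mathematical induction, the result holds for all r ≥ 23.
Hence the smallest such N is 23.

N = 23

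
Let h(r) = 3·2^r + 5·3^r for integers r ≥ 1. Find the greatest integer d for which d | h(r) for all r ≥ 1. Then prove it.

d = 3

Computing the first values: h(1) = 21 and h(2) = 57; gcd(21, 57) = 3, so d ≤ 3.
We prove 3 | 3·2^r + 5·3^r for all r ≥ 1 by induction on r.
For the base case r = 1: h(1) = 21 = 3·(7), so 3 | h(1).
Suppose the result is true for r = j, i.e. 3 | h(j). Then
h(j+1) − 3·h(j) = (3·2^(j+1) + 5·3^(j+1)) − 3·(3·2^j + 5·3^j) = (3)·2^j·(2 − 3) = (-3)·2^j. Since 3 | h(j) by the inductive hypothesis, 3 | 3·h(j); and 3 | -3 since -3 = 3·-1. Therefore 3 | h(j+1).
By the principle of mathematical induction, the result holds for all r ≥ 1.
Therefore the largest such d is 3.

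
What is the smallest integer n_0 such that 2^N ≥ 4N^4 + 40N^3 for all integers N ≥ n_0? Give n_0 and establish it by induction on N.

n_0 = 20

At N = 19: 524288 < 795644, so the inequality fails and n_0 ≥ 20. We prove 2^N ≥ 4N^4 + 40N^3 for all N ≥ 20.
Base case (N = 20): 2^N = 1048576 and 4N^4 + 40N^3 = 960000, so 1048576 ≥ 960000.
Suppose the result is true for N = m, so 2^m ≥ 4m^4 + 40m^3.
Then 2^(m + 1) = 2·(2^m) ≥ 2·(4m^4 + 40m^3).
Also, for m ≥ 20 we have 2·(4m^4 + 40m^3) ≥ 4(m+1)^4 + 40(m+1)^3, since 2·(4m^4 + 40m^3) − (4(m+1)^4 + 40(m+1)^3) = 4m^4 + 24m^3 - 144m^2 - 136m - 44, which is nonnegative for all m ≥ 20.
Combining, 2^(m + 1) ≥ 4(m+1)^4 + 40(m+1)^3.
By the principle of mathematical induction, the result holds for all N ≥ 20.
Hence the smallest such n_0 is 20.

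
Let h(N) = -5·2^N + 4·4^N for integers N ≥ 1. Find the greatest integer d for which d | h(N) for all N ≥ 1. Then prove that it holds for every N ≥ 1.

Computing the first values: h(1) = 6 and h(2) = 44; gcd(6, 44) = 2, so d ≤ 2.
We prove 2 | -5·2^N + 4·4^N for all N ≥ 1 by induction on N.
Base step (N = 1): h(1) = 6 = 2·(3), so 2 | h(1).
Inductive step: assume the claim holds for N = p, i.e. 2 | h(p). Then
h(p+1) − 4·h(p) = (-5·2^(p+1) + 4·4^(p+1)) − 4·(-5·2^p + 4·4^p) = (-5)·2^p·(2 − 4) = (10)·2^p. Since 2 | h(p) by the inductive hypothesis, 2 | 4·h(p); and 2 | 10 since 10 = 2·5. Therefore 2 | h(p+1).
This completes the induction.
Therefore the largest such d is 2.

d = 2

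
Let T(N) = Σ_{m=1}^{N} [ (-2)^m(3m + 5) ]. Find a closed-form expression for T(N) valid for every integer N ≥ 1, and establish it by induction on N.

T(N) = 2(-2)^N(N + 2) - 4

We claim T(N) = 2(-2)^N(N + 2) - 4 for all N ≥ 1.
When N = 1: T(1) = -16, and the closed form gives -16. They agree.
Inductive step: suppose the statement holds for some m ≥ 1, so T(m) = 2(-2)^m(m + 2) - 4.
Then T(m+1) = T(m) + ((-2)^(m + 1)(3m + 8)) = (2(-2)^m(m + 2) - 4) + ((-2)^(m + 1)(3m + 8)).
Simplifying, T(m+1) = -4(-2)^m·m - 12(-2)^m - 4 = 2(-2)^(m+1)((m+1) + 2) - 4,
which is the closed form with N = m+1.
This completes the induction.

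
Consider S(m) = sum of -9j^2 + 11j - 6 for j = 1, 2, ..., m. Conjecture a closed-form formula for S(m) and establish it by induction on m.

S(m) = -m(3m^2 - m + 2)

We claim S(m) = -m(3m^2 - m + 2) for all m ≥ 1.
Base step (m = 1): S(1) = -4, and the closed form gives -4. They agree.
Suppose the result is true for m = j, so S(j) = j(-3j^2 + j - 2).
Then S(j+1) = S(j) + (11j - 9(j + 1)^2 + 5) = (j(-3j^2 + j - 2)) + (11j - 9(j + 1)^2 + 5).
Simplifying, S(j+1) = -(j + 1)(3j^2 + 5j + 4) = -(j+1)(3(j+1)^2 - (j+1) + 2),
which is the closed form with m = j+1.
By induction, the statement is established for all m ≥ 1.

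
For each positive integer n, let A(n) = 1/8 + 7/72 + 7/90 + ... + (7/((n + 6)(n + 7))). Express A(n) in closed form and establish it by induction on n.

A(n) = n/(n + 7)

We claim A(n) = n/(n + 7) for all n ≥ 1.
Base case (n = 1): A(1) = 1/8, and the closed form gives 1/8. They agree.
Inductive step: suppose the statement holds for some r ≥ 1, so A(r) = r/(r + 7).
Then A(r+1) = A(r) + (7/((r + 7)(r + 8))) = (r/(r + 7)) + (7/((r + 7)(r + 8))).
Simplifying, A(r+1) = (r + 1)/(r + 8) = (r+1)/((r+1) + 7),
which is the closed form with n = r+1.
Hence, by induction on n, the claim holds for every n ≥ 1.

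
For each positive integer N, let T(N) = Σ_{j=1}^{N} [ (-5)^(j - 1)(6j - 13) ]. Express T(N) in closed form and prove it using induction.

T(N) = (-5)^N(-N + 2) - 2

We claim T(N) = (-5)^N(-N + 2) - 2 for all N ≥ 1.
For the base case N = 1: T(1) = -7, and the closed form gives -7. They agree.
Suppose the result is true for N = j, so T(j) = (-5)^j(-j + 2) - 2.
Then T(j+1) = T(j) + ((-5)^j(6j - 7)) = ((-5)^j(-j + 2) - 2) + ((-5)^j(6j - 7)).
Simplifying, T(j+1) = -(-5)^(j + 1)j + (-5)^(j + 1) - 2 = (-5)^(j+1)(-(j+1) + 2) - 2,
which is the closed form with N = j+1.
By the principle of mathematical induction, the result holds for all N ≥ 1.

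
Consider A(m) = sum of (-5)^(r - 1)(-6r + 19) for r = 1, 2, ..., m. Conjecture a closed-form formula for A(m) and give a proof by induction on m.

A(m) = (-5)^m(m - 3) + 3

We claim A(m) = (-5)^m(m - 3) + 3 for all m ≥ 1.
Base step (m = 1): A(1) = 13, and the closed form gives 13. They agree.
Suppose the result is true for m = r, so A(r) = (-5)^r(r - 3) + 3.
Then A(r+1) = A(r) + ((-5)^r(-6r + 13)) = ((-5)^r(r - 3) + 3) + ((-5)^r(-6r + 13)).
Simplifying, A(r+1) = -5(-5)^r·r + 10(-5)^r + 3 = (-5)^(r+1)((r+1) - 3) + 3,
which is the closed form with m = r+1.
By the principle of mathematical induction, the result holds for all m ≥ 1.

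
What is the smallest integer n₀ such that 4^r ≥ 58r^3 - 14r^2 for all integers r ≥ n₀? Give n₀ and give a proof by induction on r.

At r = 7: 16384 < 19208, so the inequality fails and n₀ ≥ 8. We prove 4^r ≥ 58r^3 - 14r^2 for all r ≥ 8.
Base case (r = 8): 4^r = 65536 and 58r^3 - 14r^2 = 28800, so 65536 ≥ 28800.
Inductive step: suppose the statement holds for some m ≥ 8, so 4^m ≥ 58m^3 - 14m^2.
Then 4^(m + 1) = 4·(4^m) ≥ 4·(58m^3 - 14m^2).
Also, for m ≥ 8 we have 4·(58m^3 - 14m^2) ≥ 58(m+1)^3 - 14(m+1)^2, since 4·(58m^3 - 14m^2) − (58(m+1)^3 - 14(m+1)^2) = 174m^3 - 216m^2 - 146m - 44, which is nonnegative for all m ≥ 8.
Combining, 4^(m + 1) ≥ 58(m+1)^3 - 14(m+1)^2.
This completes the induction.
Hence the smallest such n₀ is 8.

n₀ = 8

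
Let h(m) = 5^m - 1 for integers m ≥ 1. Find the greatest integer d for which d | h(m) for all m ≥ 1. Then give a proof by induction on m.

d = 4

Computing the first values: h(1) = 4 and h(2) = 24; gcd(4, 24) = 4, so d ≤ 4.
We prove 4 | 5^m - 1 for all m ≥ 1 by induction on m.
For the base case m = 1: h(1) = 4 = 4·(1), so 4 | h(1).
For the inductive step, assume it holds for an arbitrary j ≥ 1, i.e. 4 | h(j). Then
5^{j+1} − 1^{j+1} = 5·5^j − 1·1^j = 5·(5^j − 1^j) + (4)·1^j. The first term is divisible by 4 by the inductive hypothesis, and the second term (4)·1^j is divisible by 4 since 4 | 4. Hence 4 | h(j+1).
Hence, by induction on m, the claim holds for every m ≥ 1.
Therefore the largest such d is 4.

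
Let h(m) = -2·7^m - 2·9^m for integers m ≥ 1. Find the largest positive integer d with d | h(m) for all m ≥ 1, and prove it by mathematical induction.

d = 4

Computing the first values: h(1) = -32 and h(2) = -260; gcd(-32, -260) = 4, so d ≤ 4.
We prove 4 | -2·7^m - 2·9^m for all m ≥ 1 by induction on m.
Base case (m = 1): h(1) = -32 = 4·(-8), so 4 | h(1).
Inductive step: assume the claim holds for m = p, i.e. 4 | h(p). Then
h(p+1) − 9·h(p) = (-2·7^(p+1) - 2·9^(p+1)) − 9·(-2·7^p - 2·9^p) = (-2)·7^p·(7 − 9) = (4)·7^p. Since 4 | h(p) by the inductive hypothesis, 4 | 9·h(p); and 4 | 4 since 4 = 4·1. Therefore 4 | h(p+1).
This completes the induction.
Therefore the largest such d is 4.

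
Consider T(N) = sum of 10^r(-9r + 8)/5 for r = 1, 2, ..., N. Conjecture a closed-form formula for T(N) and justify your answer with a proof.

We claim T(N) = 2·10^N(-N + 1) - 2 for all N ≥ 1.
Base case (N = 1): T(1) = -2, and the closed form gives -2. They agree.
Suppose the result is true for N = r, so T(r) = 2·10^r(-r + 1) - 2.
Then T(r+1) = T(r) + (10^r(-18r - 2)) = (2·10^r(-r + 1) - 2) + (10^r(-18r - 2)).
Simplifying, T(r+1) = -20·10^r·r - 2 = 2·10^(r+1)(-(r+1) + 1) - 2,
which is the closed form with N = r+1.
Hence, by induction on N, the claim holds for every N ≥ 1.

T(N) = 2·10^N(-N + 1) - 2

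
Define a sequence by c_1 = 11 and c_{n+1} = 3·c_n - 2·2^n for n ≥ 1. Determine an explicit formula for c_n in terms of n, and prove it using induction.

Computing the first terms: c_1 = 11, c_2 = 29, c_3 = 79. This suggests c_n = 2^(n + 1) + 7·3^(n - 1).
Base step (n = 1): the formula gives 11 = 11 = c_1.
Inductive step: suppose the statement holds for some j ≥ 1, so c_j = 2^(j + 1) + 7·3^(j - 1).
Then c_{j+1} = 3·c_j - 2·2^j = 3·(2^(j + 1) + 7·3^(j - 1)) - 2·2^j = 2^(j + 2) + 7·3^j = 2^((j+1) + 1) + 7·3^((j+1) - 1),
which is the claimed formula at n = j+1.
Hence, by induction on n, the claim holds for every n ≥ 1.

c_n = 2^(n + 1) + 7·3^(n - 1)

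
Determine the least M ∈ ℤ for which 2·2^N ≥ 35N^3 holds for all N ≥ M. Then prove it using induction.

M = 17

At N = 16: 131072 < 143360, so the inequality fails and M ≥ 17. We prove 2·2^N ≥ 35N^3 for all N ≥ 17.
When N = 17: 2·2^N = 262144 and 35N^3 = 171955, so 262144 ≥ 171955.
For the inductive step, assume it holds for an arbitrary m ≥ 17, so 2·2^m ≥ 35m^3.
Then 2·2^(m + 1) = 2·(2·2^m) ≥ 2·(35m^3).
Also, for m ≥ 17 we have 2·(35m^3) ≥ 35(m+1)^3, since 2 ≥ (1 + 1/m)^3 for all m ≥ 17.
Combining, 2·2^(m + 1) ≥ 35(m+1)^3.
Hence, by induction on N, the claim holds for every N ≥ 17.
Hence the smallest such M is 17.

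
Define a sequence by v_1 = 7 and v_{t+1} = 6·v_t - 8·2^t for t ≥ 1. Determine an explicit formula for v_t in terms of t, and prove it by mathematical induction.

v_t = 2^(t + 1) + 3·6^(t - 1)

Computing the first terms: v_1 = 7, v_2 = 26, v_3 = 124. This suggests v_t = 2^(t + 1) + 3·6^(t - 1).
When t = 1: the formula gives 7 = 7 = v_1.
Inductive step: suppose the statement holds for some k ≥ 1, so v_k = 2^(k + 1) + 3·6^(k - 1).
Then v_{k+1} = 6·v_k - 8·2^k = 6·(2^(k + 1) + 3·6^(k - 1)) - 8·2^k = 2^(k + 2) + 3·6^k = 2^((k+1) + 1) + 3·6^((k+1) - 1),
which is the claimed formula at t = k+1.
Hence, by induction on t, the claim holds for every t ≥ 1.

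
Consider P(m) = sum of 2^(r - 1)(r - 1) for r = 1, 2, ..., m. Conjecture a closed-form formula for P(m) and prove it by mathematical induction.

P(m) = 2^m(m - 2) + 2

We claim P(m) = 2^m(m - 2) + 2 for all m ≥ 1.
Base case (m = 1): P(1) = 0, and the closed form gives 0. They agree.
Inductive step: suppose the statement holds for some r ≥ 1, so P(r) = 2^r(r - 2) + 2.
Then P(r+1) = P(r) + (2^r·r) = (2^r(r - 2) + 2) + (2^r·r).
Simplifying, P(r+1) = 2·2^r·r - 2·2^r + 2 = 2^(r+1)((r+1) - 2) + 2,
which is the closed form with m = r+1.
Hence, by induction on m, the claim holds for every m ≥ 1.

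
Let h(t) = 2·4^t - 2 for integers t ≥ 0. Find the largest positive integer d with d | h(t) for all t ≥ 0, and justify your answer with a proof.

Computing the first values: h(0) = 0 and h(1) = 6; gcd(0, 6) = 6, so d ≤ 6.
We prove 6 | 2·4^t - 2 for all t ≥ 0 by induction on t.
For the base case t = 0: h(0) = 0 = 6·(0), so 6 | h(0).
Suppose the result is true for t = m, i.e. 6 | h(m). Then
h(m+1) = 2·4^(m+1) - 2 = 4·(2·4^m - 2) + 6 = 4·h(m) + 6. The first term is divisible by 6 by the inductive hypothesis, and 6 is divisible by 6. Hence 6 | h(m+1).
This completes the induction.
Therefore the largest such d is 6.

d = 6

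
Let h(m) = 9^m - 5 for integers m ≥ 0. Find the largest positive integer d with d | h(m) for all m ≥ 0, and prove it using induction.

Computing the first values: h(0) = -4 and h(1) = 4; gcd(-4, 4) = 4, so d ≤ 4.
We prove 4 | 9^m - 5 for all m ≥ 0 by induction on m.
For the base case m = 0: h(0) = -4 = 4·(-1), so 4 | h(0).
Suppose the result is true for m = r, i.e. 4 | h(r). Then
h(r+1) = 9^(r+1) - 5 = 9·(9^r - 5) + 40 = 9·h(r) + 40. The first term is divisible by 4 by the inductive hypothesis, and 40 is divisible by 4. Hence 4 | h(r+1).
Hence, by induction on m, the claim holds for every m ≥ 0.
Therefore the largest such d is 4.

d = 4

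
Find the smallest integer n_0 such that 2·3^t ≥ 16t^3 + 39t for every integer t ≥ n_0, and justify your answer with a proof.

At t = 7: 4374 < 5761, so the inequality fails and n_0 ≥ 8. We prove 2·3^t ≥ 16t^3 + 39t for all t ≥ 8.
Base case (t = 8): 2·3^t = 13122 and 16t^3 + 39t = 8504, so 13122 ≥ 8504.
Inductive step: suppose the statement holds for some m ≥ 8, so 2·3^m ≥ 16m^3 + 39m.
Then 2·3^(m + 1) = 3·(2·3^m) ≥ 3·(16m^3 + 39m).
Also, for m ≥ 8 we have 3·(16m^3 + 39m) ≥ 16(m+1)^3 + 39(m+1), since 3·(16m^3 + 39m) − (16(m+1)^3 + 39(m+1)) = 32m^3 - 48m^2 + 30m - 55, which is nonnegative for all m ≥ 8.
Combining, 2·3^(m + 1) ≥ 16(m+1)^3 + 39(m+1).
By induction, the statement is established for all t ≥ 8.
Hence the smallest such n_0 is 8.

n_0 = 8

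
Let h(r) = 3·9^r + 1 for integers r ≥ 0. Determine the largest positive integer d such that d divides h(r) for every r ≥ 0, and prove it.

d = 4

Computing the first values: h(0) = 4 and h(1) = 28; gcd(4, 28) = 4, so d ≤ 4.
We prove 4 | 3·9^r + 1 for all r ≥ 0 by induction on r.
For the base case r = 0: h(0) = 4 = 4·(1), so 4 | h(0).
Suppose the result is true for r = k, i.e. 4 | h(k). Then
h(k+1) = 3·9^(k+1) + 1 = 9·(3·9^k + 1) - 8 = 9·h(k) - 8. The first term is divisible by 4 by the inductive hypothesis, and -8 is divisible by 4. Hence 4 | h(k+1).
By the principle of mathematical induction, the result holds for all r ≥ 0.
Therefore the largest such d is 4.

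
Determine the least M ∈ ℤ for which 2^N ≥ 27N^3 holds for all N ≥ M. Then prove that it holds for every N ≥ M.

At N = 17: 131072 < 132651, so the inequality fails and M ≥ 18. We prove 2^N ≥ 27N^3 for all N ≥ 18.
When N = 18: 2^N = 262144 and 27N^3 = 157464, so 262144 ≥ 157464.
For the inductive step, assume it holds for an arbitrary m ≥ 18, so 2^m ≥ 27m^3.
Then 2^(m + 1) = 2·(2^m) ≥ 2·(27m^3).
Also, for m ≥ 18 we have 2·(27m^3) ≥ 27(m+1)^3, since 2 ≥ (1 + 1/m)^3 for all m ≥ 18.
Combining, 2^(m + 1) ≥ 27(m+1)^3.
Hence, by induction on N, the claim holds for every N ≥ 18.
Hence the smallest such M is 18.

M = 18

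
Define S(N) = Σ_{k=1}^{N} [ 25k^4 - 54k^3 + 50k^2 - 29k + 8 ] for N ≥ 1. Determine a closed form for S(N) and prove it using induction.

S(N) = N(N - 1)(5N^3 + 4N^2 + 2N - 1)

We claim S(N) = N(N - 1)(5N^3 + 4N^2 + 2N - 1) for all N ≥ 1.
For the base case N = 1: S(1) = 0, and the closed form gives 0. They agree.
Inductive step: assume the claim holds for N = k, so S(k) = k(5k^4 - k^3 - 2k^2 - 3k + 1).
Then S(k+1) = S(k) + (k(25k^3 + 46k^2 + 38k + 9)) = (k(5k^4 - k^3 - 2k^2 - 3k + 1)) + (k(25k^3 + 46k^2 + 38k + 9)).
Simplifying, S(k+1) = k(k + 1)(5k^3 + 19k^2 + 25k + 10) = (k+1)((k+1) - 1)(5(k+1)^3 + 4(k+1)^2 + 2(k+1) - 1),
which is the closed form with N = k+1.
This completes the induction.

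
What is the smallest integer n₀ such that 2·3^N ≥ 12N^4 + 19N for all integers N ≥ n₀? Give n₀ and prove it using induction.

At N = 10: 118098 < 120190, so the inequality fails and n₀ ≥ 11. We prove 2·3^N ≥ 12N^4 + 19N for all N ≥ 11.
Base step (N = 11): 2·3^N = 354294 and 12N^4 + 19N = 175901, so 354294 ≥ 175901.
Inductive step: assume the claim holds for N = i, so 2·3^i ≥ 12i^4 + 19i.
Then 2·3^(i + 1) = 3·(2·3^i) ≥ 3·(12i^4 + 19i).
Also, for i ≥ 11 we have 3·(12i^4 + 19i) ≥ 12(i+1)^4 + 19(i+1), since 3·(12i^4 + 19i) − (12(i+1)^4 + 19(i+1)) = 24i^4 - 48i^3 - 72i^2 - 10i - 31, which is nonnegative for all i ≥ 11.
Combining, 2·3^(i + 1) ≥ 12(i+1)^4 + 19(i+1).
By induction, the statement is established for all N ≥ 11.
Hence the smallest such n₀ is 11.

n₀ = 11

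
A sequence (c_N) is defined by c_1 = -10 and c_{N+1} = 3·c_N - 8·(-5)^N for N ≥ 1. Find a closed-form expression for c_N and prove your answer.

Computing the first terms: c_1 = -10, c_2 = 10, c_3 = -170. This suggests c_N = (-5)^N - 5·3^(N - 1).
Base step (N = 1): the formula gives -10 = -10 = c_1.
Inductive step: assume the claim holds for N = k, so c_k = (-5)^k - 5·3^(k - 1).
Then c_{k+1} = 3·c_k - 8·(-5)^k = 3·((-5)^k - 5·3^(k - 1)) - 8·(-5)^k = (-5)^(k + 1) - 5·3^k = (-5)^(k+1) - 5·3^((k+1) - 1),
which is the claimed formula at N = k+1.
By the principle of mathematical induction, the result holds for all N ≥ 1.

c_N = (-5)^N - 5·3^(N - 1)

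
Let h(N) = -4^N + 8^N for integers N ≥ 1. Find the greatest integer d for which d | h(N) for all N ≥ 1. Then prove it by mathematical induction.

d = 4

Computing the first values: h(1) = 4 and h(2) = 48; gcd(4, 48) = 4, so d ≤ 4.
We prove 4 | -4^N + 8^N for all N ≥ 1 by induction on N.
Base step (N = 1): h(1) = 4 = 4·(1), so 4 | h(1).
For the inductive step, assume it holds for an arbitrary j ≥ 1, i.e. 4 | h(j). Then
8^{j+1} − 4^{j+1} = 8·8^j − 4·4^j = 8·(8^j − 4^j) + (4)·4^j. The first term is divisible by 4 by the inductive hypothesis, and the second term (4)·4^j is divisible by 4 since 4 | 4. Hence 4 | h(j+1).
By induction, the statement is established for all N ≥ 1.
Therefore the largest such d is 4.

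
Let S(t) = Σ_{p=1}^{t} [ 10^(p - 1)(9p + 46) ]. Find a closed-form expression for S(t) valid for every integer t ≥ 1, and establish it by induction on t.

We claim S(t) = 10^t(t + 5) - 5 for all t ≥ 1.
For the base case t = 1: S(1) = 55, and the closed form gives 55. They agree.
Inductive step: assume the claim holds for t = p, so S(p) = 10^p(p + 5) - 5.
Then S(p+1) = S(p) + (10^p(9p + 55)) = (10^p(p + 5) - 5) + (10^p(9p + 55)).
Simplifying, S(p+1) = 10·10^p·p + 60·10^p - 5 = 10^(p+1)((p+1) + 5) - 5,
which is the closed form with t = p+1.
By the principle of mathematical induction, the result holds for all t ≥ 1.

S(t) = 10^t(t + 5) - 5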